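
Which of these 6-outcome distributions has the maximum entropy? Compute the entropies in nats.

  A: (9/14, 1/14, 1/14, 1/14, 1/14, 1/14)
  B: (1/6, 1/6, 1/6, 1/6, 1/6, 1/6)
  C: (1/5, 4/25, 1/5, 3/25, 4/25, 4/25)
B

For a discrete distribution over n outcomes, entropy is maximized by the uniform distribution.

Computing entropies:
H(A) = 1.2266 nats
H(B) = 1.7918 nats
H(C) = 1.7778 nats

The uniform distribution (where all probabilities equal 1/6) achieves the maximum entropy of log_e(6) = 1.7918 nats.

Distribution B has the highest entropy.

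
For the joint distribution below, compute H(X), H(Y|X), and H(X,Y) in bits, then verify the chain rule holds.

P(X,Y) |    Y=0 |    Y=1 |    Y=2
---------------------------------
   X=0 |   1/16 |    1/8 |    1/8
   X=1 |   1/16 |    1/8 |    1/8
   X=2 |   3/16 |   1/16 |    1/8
H(X,Y) = 3.0778, H(X) = 1.5794, H(Y|X) = 1.4984 (all in bits)

Chain rule: H(X,Y) = H(X) + H(Y|X)

Left side — joint entropy directly:
H(X,Y) = -Σ p(x,y) log p(x,y) = 3.0778 bits

Right side — compute H(Y|X) from the conditional distributions:
P(X) = (5/16, 5/16, 3/8), so H(X) = 1.5794 bits
H(Y|X) = Σ_x P(X=x) · H(Y|X=x):
  P(Y|X=0) = (1/5, 2/5, 2/5), H(Y|X=0) = 1.5219, weight P(X=0) = 5/16
  P(Y|X=1) = (1/5, 2/5, 2/5), H(Y|X=1) = 1.5219, weight P(X=1) = 5/16
  P(Y|X=2) = (1/2, 1/6, 1/3), H(Y|X=2) = 1.4591, weight P(X=2) = 3/8
H(Y|X) = 1.4984 bits

H(X) + H(Y|X) = 1.5794 + 1.4984 = 3.0778 bits

Both sides equal 3.0778 bits. ✓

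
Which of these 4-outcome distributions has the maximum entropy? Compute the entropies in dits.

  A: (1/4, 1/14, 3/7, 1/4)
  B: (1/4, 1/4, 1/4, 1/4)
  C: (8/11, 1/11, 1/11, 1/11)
B

For a discrete distribution over n outcomes, entropy is maximized by the uniform distribution.

Computing entropies:
H(A) = 0.5406 dits
H(B) = 0.6021 dits
H(C) = 0.3846 dits

The uniform distribution (where all probabilities equal 1/4) achieves the maximum entropy of log_10(4) = 0.6021 dits.

Distribution B has the highest entropy.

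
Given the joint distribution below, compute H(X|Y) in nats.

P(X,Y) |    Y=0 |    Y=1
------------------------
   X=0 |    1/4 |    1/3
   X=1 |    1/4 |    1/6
0.6648 nats

Using the chain rule: H(X|Y) = H(X,Y) - H(Y)

First, compute H(X,Y) = 1.3580 nats

Marginal P(Y) = (1/2, 1/2)
H(Y) = 0.6931 nats

H(X|Y) = H(X,Y) - H(Y) = 1.3580 - 0.6931 = 0.6648 nats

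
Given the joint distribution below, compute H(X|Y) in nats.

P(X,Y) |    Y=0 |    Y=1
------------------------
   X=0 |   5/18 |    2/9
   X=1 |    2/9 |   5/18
0.6870 nats

Using the chain rule: H(X|Y) = H(X,Y) - H(Y)

First, compute H(X,Y) = 1.3801 nats

Marginal P(Y) = (1/2, 1/2)
H(Y) = 0.6931 nats

H(X|Y) = H(X,Y) - H(Y) = 1.3801 - 0.6931 = 0.6870 nats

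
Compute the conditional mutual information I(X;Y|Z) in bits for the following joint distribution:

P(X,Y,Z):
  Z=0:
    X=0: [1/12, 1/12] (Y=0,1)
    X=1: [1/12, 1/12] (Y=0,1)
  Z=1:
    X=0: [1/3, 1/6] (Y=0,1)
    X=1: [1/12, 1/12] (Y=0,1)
0.0105 bits

Conditional mutual information: I(X;Y|Z) = H(X|Z) + H(Y|Z) - H(X,Y|Z)

H(Z) = 0.9183
H(X,Z) = 1.7925 → H(X|Z) = 0.8742
H(Y,Z) = 1.8879 → H(Y|Z) = 0.9696
H(X,Y,Z) = 2.7516 → H(X,Y|Z) = 1.8333

I(X;Y|Z) = 0.8742 + 0.9696 - 1.8333 = 0.0105 bits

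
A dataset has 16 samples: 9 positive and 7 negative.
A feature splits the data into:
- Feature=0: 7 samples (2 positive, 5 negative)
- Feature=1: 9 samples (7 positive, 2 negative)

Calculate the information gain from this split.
0.1812 bits

Information Gain = H(Y) - H(Y|Feature)

Before split:
P(positive) = 9/16 = 0.5625
H(Y) = 0.9887 bits

After split:
Feature=0: H = 0.8631 bits (weight = 7/16)
Feature=1: H = 0.7642 bits (weight = 9/16)
H(Y|Feature) = (7/16)×0.8631 + (9/16)×0.7642 = 0.8075 bits

Information Gain = 0.9887 - 0.8075 = 0.1812 bits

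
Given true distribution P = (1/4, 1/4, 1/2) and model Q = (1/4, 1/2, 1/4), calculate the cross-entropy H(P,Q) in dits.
0.5268 dits

Cross-entropy: H(P,Q) = -Σ p(x) log q(x)

Alternatively: H(P,Q) = H(P) + D_KL(P||Q)
H(P) = 0.4515 dits
D_KL(P||Q) = 0.0753 dits

H(P,Q) = 0.4515 + 0.0753 = 0.5268 dits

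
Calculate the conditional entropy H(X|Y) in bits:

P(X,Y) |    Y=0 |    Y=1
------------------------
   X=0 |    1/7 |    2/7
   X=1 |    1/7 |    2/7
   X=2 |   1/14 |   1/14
1.4385 bits

Using the chain rule: H(X|Y) = H(X,Y) - H(Y)

First, compute H(X,Y) = 2.3788 bits

Marginal P(Y) = (5/14, 9/14)
H(Y) = 0.9403 bits

H(X|Y) = H(X,Y) - H(Y) = 2.3788 - 0.9403 = 1.4385 bits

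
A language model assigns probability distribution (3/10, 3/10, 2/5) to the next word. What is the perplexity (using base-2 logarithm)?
2.9710

Perplexity is 2^H (or exp(H) for natural log).

First, H = -Σ p log p = 1.5710 bits
Perplexity = 2^1.5710 = 2.9710

Interpretation: The model's uncertainty is equivalent to choosing uniformly among 3.0 options.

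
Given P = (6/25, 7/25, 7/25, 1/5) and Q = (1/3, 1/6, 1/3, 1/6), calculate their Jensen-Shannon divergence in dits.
0.0056 dits

Jensen-Shannon divergence is:
JSD(P||Q) = 0.5 × D_KL(P||M) + 0.5 × D_KL(Q||M)
where M = 0.5 × (P + Q) is the mixture distribution.

M = 0.5 × (6/25, 7/25, 7/25, 1/5) + 0.5 × (1/3, 1/6, 1/3, 1/6) = (0.286667, 0.223333, 0.306667, 0.183333)

D_KL(P||M) = 0.0055 dits
D_KL(Q||M) = 0.0058 dits

JSD(P||Q) = 0.5 × 0.0055 + 0.5 × 0.0058 = 0.0056 dits

Unlike KL divergence, JSD is symmetric and bounded: 0 ≤ JSD ≤ log(2).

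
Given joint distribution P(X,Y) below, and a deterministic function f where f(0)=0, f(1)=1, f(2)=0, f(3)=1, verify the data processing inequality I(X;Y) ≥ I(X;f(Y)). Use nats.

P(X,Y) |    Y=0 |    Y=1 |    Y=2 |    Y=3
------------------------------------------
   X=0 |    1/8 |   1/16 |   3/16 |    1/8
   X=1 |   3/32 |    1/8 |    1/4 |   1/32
I(X;Y) = 0.0475, I(X;f(Y)) = 0.0022, inequality holds: 0.0475 ≥ 0.0022

Data Processing Inequality: For any Markov chain X → Y → Z, we have I(X;Y) ≥ I(X;Z).

Here Z = f(Y) is a deterministic function of Y, forming X → Y → Z.

Original I(X;Y) = 0.0475 nats

After applying f:
P(X,Z) where Z=f(Y):
- P(X,Z=0) = P(X,Y=0) + P(X,Y=2)
- P(X,Z=1) = P(X,Y=1) + P(X,Y=3)

I(X;Z) = I(X;f(Y)) = 0.0022 nats

Verification: 0.0475 ≥ 0.0022 ✓

Information cannot be created by processing; the function f can only lose information about X.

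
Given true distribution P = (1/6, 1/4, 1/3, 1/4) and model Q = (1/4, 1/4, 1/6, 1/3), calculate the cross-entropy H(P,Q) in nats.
1.4495 nats

Cross-entropy: H(P,Q) = -Σ p(x) log q(x)

Alternatively: H(P,Q) = H(P) + D_KL(P||Q)
H(P) = 1.3580 nats
D_KL(P||Q) = 0.0916 nats

H(P,Q) = 1.3580 + 0.0916 = 1.4495 nats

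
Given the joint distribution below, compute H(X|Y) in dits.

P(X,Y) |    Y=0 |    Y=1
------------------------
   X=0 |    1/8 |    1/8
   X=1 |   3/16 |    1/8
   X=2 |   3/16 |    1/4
0.4608 dits

Using the chain rule: H(X|Y) = H(X,Y) - H(Y)

First, compute H(X,Y) = 0.7618 dits

Marginal P(Y) = (1/2, 1/2)
H(Y) = 0.3010 dits

H(X|Y) = H(X,Y) - H(Y) = 0.7618 - 0.3010 = 0.4608 dits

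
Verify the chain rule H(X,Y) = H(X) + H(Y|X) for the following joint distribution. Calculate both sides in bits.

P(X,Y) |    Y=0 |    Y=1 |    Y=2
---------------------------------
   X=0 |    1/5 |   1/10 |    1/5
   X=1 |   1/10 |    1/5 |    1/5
H(X,Y) = 2.5219, H(X) = 1.0000, H(Y|X) = 1.5219 (all in bits)

Chain rule: H(X,Y) = H(X) + H(Y|X)

Left side — joint entropy directly:
H(X,Y) = -Σ p(x,y) log p(x,y) = 2.5219 bits

Right side — compute H(Y|X) from the conditional distributions:
P(X) = (1/2, 1/2), so H(X) = 1.0000 bits
H(Y|X) = Σ_x P(X=x) · H(Y|X=x):
  P(Y|X=0) = (2/5, 1/5, 2/5), H(Y|X=0) = 1.5219, weight P(X=0) = 1/2
  P(Y|X=1) = (1/5, 2/5, 2/5), H(Y|X=1) = 1.5219, weight P(X=1) = 1/2
H(Y|X) = 1.5219 bits

H(X) + H(Y|X) = 1.0000 + 1.5219 = 2.5219 bits

Both sides equal 2.5219 bits. ✓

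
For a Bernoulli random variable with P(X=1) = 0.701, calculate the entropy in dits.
0.2649 dits

The binary entropy function is:
H(p) = -p log(p) - (1-p) log(1-p)

H(0.701) = -0.701 × log_10(0.701) - 0.299 × log_10(0.299)
H(0.701) = 0.2649 dits

Note: Binary entropy is maximized at p=0.5 (H=1 bit) and minimized at p=0 or p=1 (H=0).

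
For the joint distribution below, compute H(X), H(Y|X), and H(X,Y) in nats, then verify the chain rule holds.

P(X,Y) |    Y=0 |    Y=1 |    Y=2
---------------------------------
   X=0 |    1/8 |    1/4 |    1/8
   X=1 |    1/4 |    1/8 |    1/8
H(X,Y) = 1.7329, H(X) = 0.6931, H(Y|X) = 1.0397 (all in nats)

Chain rule: H(X,Y) = H(X) + H(Y|X)

Left side — joint entropy directly:
H(X,Y) = -Σ p(x,y) log p(x,y) = 1.7329 nats

Right side — compute H(Y|X) from the conditional distributions:
P(X) = (1/2, 1/2), so H(X) = 0.6931 nats
H(Y|X) = Σ_x P(X=x) · H(Y|X=x):
  P(Y|X=0) = (1/4, 1/2, 1/4), H(Y|X=0) = 1.0397, weight P(X=0) = 1/2
  P(Y|X=1) = (1/2, 1/4, 1/4), H(Y|X=1) = 1.0397, weight P(X=1) = 1/2
H(Y|X) = 1.0397 nats

H(X) + H(Y|X) = 0.6931 + 1.0397 = 1.7329 nats

Both sides equal 1.7329 nats. ✓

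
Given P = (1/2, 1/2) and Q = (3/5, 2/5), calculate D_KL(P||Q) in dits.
0.0089 dits

KL divergence: D_KL(P||Q) = Σ p(x) log(p(x)/q(x))

Computing term by term:
  x=0: 1/2 × log_10[(1/2)/(3/5)] = 1/2 × -0.0792 = -0.0396
  x=1: 1/2 × log_10[(1/2)/(2/5)] = 1/2 × 0.0969 = 0.0485

D_KL(P||Q) = 0.0089 dits

Note: KL divergence is always non-negative and equals 0 iff P = Q.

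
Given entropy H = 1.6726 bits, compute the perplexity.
3.1879

Perplexity is 2^H (or exp(H) for natural log).

H = 1.6726 bits
Perplexity = 2^1.6726 = 3.1879

Interpretation: The model's uncertainty is equivalent to choosing uniformly among 3.2 options.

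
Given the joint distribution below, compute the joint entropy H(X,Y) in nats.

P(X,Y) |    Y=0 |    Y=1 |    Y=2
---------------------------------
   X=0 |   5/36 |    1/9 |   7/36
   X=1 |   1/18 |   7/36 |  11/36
1.6780 nats

Joint entropy is H(X,Y) = -Σ_{x,y} p(x,y) log p(x,y).

Summing over all non-zero entries:
H(X,Y) = -[5/36·log_e(5/36) + 1/9·log_e(1/9) + 7/36·log_e(7/36) + 1/18·log_e(1/18) + 7/36·log_e(7/36) + 11/36·log_e(11/36)]
H(X,Y) = 1.6780 nats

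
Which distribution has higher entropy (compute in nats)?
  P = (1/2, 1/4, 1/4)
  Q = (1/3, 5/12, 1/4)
Q

Computing entropies in nats:
H(P) = 1.0397
H(Q) = 1.0776

Distribution Q has higher entropy.

Intuition: The distribution closer to uniform (more spread out) has higher entropy.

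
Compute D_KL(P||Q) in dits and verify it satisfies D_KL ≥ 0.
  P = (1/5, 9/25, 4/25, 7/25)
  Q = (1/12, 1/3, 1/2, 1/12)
0.1563 dits

KL divergence satisfies the Gibbs inequality: D_KL(P||Q) ≥ 0 for all distributions P, Q.

D_KL(P||Q) = Σ p(x) log(p(x)/q(x))
Term by term:
  x=0: 1/5 × log_10[(1/5)/(1/12)] = 0.0760
  x=1: 9/25 × log_10[(9/25)/(1/3)] = 0.0120
  x=2: 4/25 × log_10[(4/25)/(1/2)] = -0.0792
  x=3: 7/25 × log_10[(7/25)/(1/12)] = 0.1474
D_KL(P||Q) = 0.1563 dits

D_KL(P||Q) = 0.1563 ≥ 0 ✓

This non-negativity is a fundamental property: relative entropy cannot be negative because it measures how different Q is from P.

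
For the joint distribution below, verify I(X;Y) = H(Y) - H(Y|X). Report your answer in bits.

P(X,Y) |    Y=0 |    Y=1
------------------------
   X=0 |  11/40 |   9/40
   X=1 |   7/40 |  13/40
I(X;Y) = 0.0294 bits

Mutual information has multiple equivalent forms:
- I(X;Y) = H(X) - H(X|Y)
- I(X;Y) = H(Y) - H(Y|X)
- I(X;Y) = H(X) + H(Y) - H(X,Y)

Computing all quantities:
H(X) = 1.0000, H(Y) = 0.9928, H(X,Y) = 1.9634
H(X|Y) = 0.9706, H(Y|X) = 0.9634

Verification:
H(X) - H(X|Y) = 1.0000 - 0.9706 = 0.0294
H(Y) - H(Y|X) = 0.9928 - 0.9634 = 0.0294
H(X) + H(Y) - H(X,Y) = 1.0000 + 0.9928 - 1.9634 = 0.0294

All forms give I(X;Y) = 0.0294 bits. ✓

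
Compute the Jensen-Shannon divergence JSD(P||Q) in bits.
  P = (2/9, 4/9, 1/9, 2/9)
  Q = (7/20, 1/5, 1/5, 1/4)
0.0546 bits

Jensen-Shannon divergence is:
JSD(P||Q) = 0.5 × D_KL(P||M) + 0.5 × D_KL(Q||M)
where M = 0.5 × (P + Q) is the mixture distribution.

M = 0.5 × (2/9, 4/9, 1/9, 2/9) + 0.5 × (7/20, 1/5, 1/5, 1/4) = (0.286111, 0.322222, 0.155556, 0.236111)

D_KL(P||M) = 0.0518 bits
D_KL(Q||M) = 0.0573 bits

JSD(P||Q) = 0.5 × 0.0518 + 0.5 × 0.0573 = 0.0546 bits

Unlike KL divergence, JSD is symmetric and bounded: 0 ≤ JSD ≤ log(2).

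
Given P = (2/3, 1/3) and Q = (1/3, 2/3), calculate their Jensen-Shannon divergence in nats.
0.0566 nats

Jensen-Shannon divergence is:
JSD(P||Q) = 0.5 × D_KL(P||M) + 0.5 × D_KL(Q||M)
where M = 0.5 × (P + Q) is the mixture distribution.

M = 0.5 × (2/3, 1/3) + 0.5 × (1/3, 2/3) = (1/2, 1/2)

D_KL(P||M) = 0.0566 nats
D_KL(Q||M) = 0.0566 nats

JSD(P||Q) = 0.5 × 0.0566 + 0.5 × 0.0566 = 0.0566 nats

Unlike KL divergence, JSD is symmetric and bounded: 0 ≤ JSD ≤ log(2).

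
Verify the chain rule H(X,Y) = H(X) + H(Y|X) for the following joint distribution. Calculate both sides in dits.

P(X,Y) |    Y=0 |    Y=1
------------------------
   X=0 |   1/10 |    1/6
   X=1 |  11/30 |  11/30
H(X,Y) = 0.5492, H(X) = 0.2519, H(Y|X) = 0.2974 (all in dits)

Chain rule: H(X,Y) = H(X) + H(Y|X)

Left side — joint entropy directly:
H(X,Y) = -Σ p(x,y) log p(x,y) = 0.5492 dits

Right side — compute H(Y|X) from the conditional distributions:
P(X) = (4/15, 11/15), so H(X) = 0.2519 dits
H(Y|X) = Σ_x P(X=x) · H(Y|X=x):
  P(Y|X=0) = (3/8, 5/8), H(Y|X=0) = 0.2873, weight P(X=0) = 4/15
  P(Y|X=1) = (1/2, 1/2), H(Y|X=1) = 0.3010, weight P(X=1) = 11/15
H(Y|X) = 0.2974 dits

H(X) + H(Y|X) = 0.2519 + 0.2974 = 0.5492 dits

Both sides equal 0.5492 dits. ✓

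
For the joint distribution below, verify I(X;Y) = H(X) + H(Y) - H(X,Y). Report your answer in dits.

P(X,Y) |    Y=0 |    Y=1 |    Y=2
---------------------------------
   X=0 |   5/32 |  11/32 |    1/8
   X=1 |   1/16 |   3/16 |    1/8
I(X;Y) = 0.0054 dits

Mutual information has multiple equivalent forms:
- I(X;Y) = H(X) - H(X|Y)
- I(X;Y) = H(Y) - H(Y|X)
- I(X;Y) = H(X) + H(Y) - H(X,Y)

Computing all quantities:
H(X) = 0.2873, H(Y) = 0.4408, H(X,Y) = 0.7227
H(X|Y) = 0.2819, H(Y|X) = 0.4354

Verification:
H(X) - H(X|Y) = 0.2873 - 0.2819 = 0.0054
H(Y) - H(Y|X) = 0.4408 - 0.4354 = 0.0054
H(X) + H(Y) - H(X,Y) = 0.2873 + 0.4408 - 0.7227 = 0.0054

All forms give I(X;Y) = 0.0054 dits. ✓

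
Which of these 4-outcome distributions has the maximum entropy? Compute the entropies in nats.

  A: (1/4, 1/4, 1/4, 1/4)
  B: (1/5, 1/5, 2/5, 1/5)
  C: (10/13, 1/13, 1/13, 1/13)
A

For a discrete distribution over n outcomes, entropy is maximized by the uniform distribution.

Computing entropies:
H(A) = 1.3863 nats
H(B) = 1.3322 nats
H(C) = 0.7937 nats

The uniform distribution (where all probabilities equal 1/4) achieves the maximum entropy of log_e(4) = 1.3863 nats.

Distribution A has the highest entropy.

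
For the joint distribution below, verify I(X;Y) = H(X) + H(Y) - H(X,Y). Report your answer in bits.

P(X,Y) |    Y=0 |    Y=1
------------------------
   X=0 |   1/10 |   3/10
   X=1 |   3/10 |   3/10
I(X;Y) = 0.0464 bits

Mutual information has multiple equivalent forms:
- I(X;Y) = H(X) - H(X|Y)
- I(X;Y) = H(Y) - H(Y|X)
- I(X;Y) = H(X) + H(Y) - H(X,Y)

Computing all quantities:
H(X) = 0.9710, H(Y) = 0.9710, H(X,Y) = 1.8955
H(X|Y) = 0.9245, H(Y|X) = 0.9245

Verification:
H(X) - H(X|Y) = 0.9710 - 0.9245 = 0.0464
H(Y) - H(Y|X) = 0.9710 - 0.9245 = 0.0464
H(X) + H(Y) - H(X,Y) = 0.9710 + 0.9710 - 1.8955 = 0.0464

All forms give I(X;Y) = 0.0464 bits. ✓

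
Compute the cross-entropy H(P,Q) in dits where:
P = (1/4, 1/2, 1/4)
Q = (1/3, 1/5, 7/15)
0.5515 dits

Cross-entropy: H(P,Q) = -Σ p(x) log q(x)

Alternatively: H(P,Q) = H(P) + D_KL(P||Q)
H(P) = 0.4515 dits
D_KL(P||Q) = 0.1000 dits

H(P,Q) = 0.4515 + 0.1000 = 0.5515 dits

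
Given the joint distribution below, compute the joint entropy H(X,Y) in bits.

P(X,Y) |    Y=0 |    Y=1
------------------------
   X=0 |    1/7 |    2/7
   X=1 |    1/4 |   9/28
1.9438 bits

Joint entropy is H(X,Y) = -Σ_{x,y} p(x,y) log p(x,y).

Summing over all non-zero entries:
H(X,Y) = -[1/7·log_2(1/7) + 2/7·log_2(2/7) + 1/4·log_2(1/4) + 9/28·log_2(9/28)]
H(X,Y) = 1.9438 bits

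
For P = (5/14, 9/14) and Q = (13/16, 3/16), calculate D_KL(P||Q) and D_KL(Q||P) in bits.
D_KL(P||Q) = 0.7192, D_KL(Q||P) = 0.6302

KL divergence is not symmetric: D_KL(P||Q) ≠ D_KL(Q||P) in general.

D_KL(P||Q) = 0.7192 bits
D_KL(Q||P) = 0.6302 bits

No, they are not equal!

This asymmetry is why KL divergence is not a true distance metric.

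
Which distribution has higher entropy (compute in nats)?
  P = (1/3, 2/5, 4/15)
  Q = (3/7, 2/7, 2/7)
P

Computing entropies in nats:
H(P) = 1.0852
H(Q) = 1.0790

Distribution P has higher entropy.

Intuition: The distribution closer to uniform (more spread out) has higher entropy.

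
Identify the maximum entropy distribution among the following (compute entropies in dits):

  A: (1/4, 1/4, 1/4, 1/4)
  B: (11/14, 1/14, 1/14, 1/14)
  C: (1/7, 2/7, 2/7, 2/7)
A

For a discrete distribution over n outcomes, entropy is maximized by the uniform distribution.

Computing entropies:
H(A) = 0.6021 dits
H(B) = 0.3279 dits
H(C) = 0.5871 dits

The uniform distribution (where all probabilities equal 1/4) achieves the maximum entropy of log_10(4) = 0.6021 dits.

Distribution A has the highest entropy.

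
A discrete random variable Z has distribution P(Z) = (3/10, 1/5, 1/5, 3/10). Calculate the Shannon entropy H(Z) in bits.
1.9710 bits

Shannon entropy is H(X) = -Σ p(x) log p(x).

For P = (3/10, 1/5, 1/5, 3/10):
H = -3/10 × log_2(3/10) -1/5 × log_2(1/5) -1/5 × log_2(1/5) -3/10 × log_2(3/10)
H = 1.9710 bits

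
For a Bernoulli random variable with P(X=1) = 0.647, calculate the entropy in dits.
0.2820 dits

The binary entropy function is:
H(p) = -p log(p) - (1-p) log(1-p)

H(0.647) = -0.647 × log_10(0.647) - 0.353 × log_10(0.353)
H(0.647) = 0.2820 dits

Note: Binary entropy is maximized at p=0.5 (H=1 bit) and minimized at p=0 or p=1 (H=0).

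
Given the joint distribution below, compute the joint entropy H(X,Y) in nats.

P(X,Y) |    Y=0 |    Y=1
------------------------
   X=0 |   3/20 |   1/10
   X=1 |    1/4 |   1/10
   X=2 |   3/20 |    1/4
1.7228 nats

Joint entropy is H(X,Y) = -Σ_{x,y} p(x,y) log p(x,y).

Summing over all non-zero entries:
H(X,Y) = -[3/20·log_e(3/20) + 1/10·log_e(1/10) + 1/4·log_e(1/4) + 1/10·log_e(1/10) + 3/20·log_e(3/20) + 1/4·log_e(1/4)]
H(X,Y) = 1.7228 nats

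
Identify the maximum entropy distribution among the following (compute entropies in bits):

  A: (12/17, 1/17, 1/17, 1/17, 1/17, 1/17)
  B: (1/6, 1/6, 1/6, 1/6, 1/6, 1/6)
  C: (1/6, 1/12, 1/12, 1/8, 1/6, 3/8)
B

For a discrete distribution over n outcomes, entropy is maximized by the uniform distribution.

Computing entropies:
H(A) = 1.5569 bits
H(B) = 2.5850 bits
H(C) = 2.3648 bits

The uniform distribution (where all probabilities equal 1/6) achieves the maximum entropy of log_2(6) = 2.5850 bits.

Distribution B has the highest entropy.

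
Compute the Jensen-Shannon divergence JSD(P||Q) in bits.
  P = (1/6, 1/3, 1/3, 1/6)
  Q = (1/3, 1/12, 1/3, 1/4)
0.0844 bits

Jensen-Shannon divergence is:
JSD(P||Q) = 0.5 × D_KL(P||M) + 0.5 × D_KL(Q||M)
where M = 0.5 × (P + Q) is the mixture distribution.

M = 0.5 × (1/6, 1/3, 1/3, 1/6) + 0.5 × (1/3, 1/12, 1/3, 1/4) = (1/4, 5/24, 1/3, 5/24)

D_KL(P||M) = 0.0749 bits
D_KL(Q||M) = 0.0939 bits

JSD(P||Q) = 0.5 × 0.0749 + 0.5 × 0.0939 = 0.0844 bits

Unlike KL divergence, JSD is symmetric and bounded: 0 ≤ JSD ≤ log(2).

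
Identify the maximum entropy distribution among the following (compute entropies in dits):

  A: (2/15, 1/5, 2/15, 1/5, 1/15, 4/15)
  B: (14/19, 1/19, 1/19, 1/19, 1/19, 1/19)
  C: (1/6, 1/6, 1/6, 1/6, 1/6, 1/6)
C

For a discrete distribution over n outcomes, entropy is maximized by the uniform distribution.

Computing entropies:
H(A) = 0.7444 dits
H(B) = 0.4342 dits
H(C) = 0.7782 dits

The uniform distribution (where all probabilities equal 1/6) achieves the maximum entropy of log_10(6) = 0.7782 dits.

Distribution C has the highest entropy.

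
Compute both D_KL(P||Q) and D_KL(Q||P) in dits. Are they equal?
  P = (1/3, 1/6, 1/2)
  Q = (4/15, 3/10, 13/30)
D_KL(P||Q) = 0.0208, D_KL(Q||P) = 0.0238

KL divergence is not symmetric: D_KL(P||Q) ≠ D_KL(Q||P) in general.

D_KL(P||Q) = 0.0208 dits
D_KL(Q||P) = 0.0238 dits

No, they are not equal!

This asymmetry is why KL divergence is not a true distance metric.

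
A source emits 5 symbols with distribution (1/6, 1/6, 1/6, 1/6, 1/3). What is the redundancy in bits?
0.0703 bits

Redundancy measures how far a source is from maximum entropy:
R = H_max - H(X)

Maximum entropy for 5 symbols: H_max = log_2(5) = 2.3219 bits
Actual entropy: H(X) = 2.2516 bits
Redundancy: R = 2.3219 - 2.2516 = 0.0703 bits

This redundancy represents potential for compression: the source could be compressed by 0.0703 bits per symbol.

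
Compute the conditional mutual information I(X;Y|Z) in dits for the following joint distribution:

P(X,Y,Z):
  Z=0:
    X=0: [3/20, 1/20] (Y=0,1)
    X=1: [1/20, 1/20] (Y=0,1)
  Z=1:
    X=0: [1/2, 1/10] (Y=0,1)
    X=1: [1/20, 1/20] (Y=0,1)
0.0144 dits

Conditional mutual information: I(X;Y|Z) = H(X|Z) + H(Y|Z) - H(X,Y|Z)

H(Z) = 0.2653
H(X,Z) = 0.4729 → H(X|Z) = 0.2076
H(Y,Z) = 0.5062 → H(Y|Z) = 0.2409
H(X,Y,Z) = 0.6994 → H(X,Y|Z) = 0.4341

I(X;Y|Z) = 0.2076 + 0.2409 - 0.4341 = 0.0144 dits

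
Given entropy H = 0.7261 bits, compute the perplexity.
1.6542

Perplexity is 2^H (or exp(H) for natural log).

H = 0.7261 bits
Perplexity = 2^0.7261 = 1.6542

Interpretation: The model's uncertainty is equivalent to choosing uniformly among 1.7 options.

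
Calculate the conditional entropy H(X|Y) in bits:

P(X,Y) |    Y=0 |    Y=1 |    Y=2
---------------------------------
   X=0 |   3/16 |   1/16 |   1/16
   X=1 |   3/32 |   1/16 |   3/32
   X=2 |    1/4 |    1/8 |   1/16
1.5037 bits

Using the chain rule: H(X|Y) = H(X,Y) - H(Y)

First, compute H(X,Y) = 2.9681 bits

Marginal P(Y) = (17/32, 1/4, 7/32)
H(Y) = 1.4644 bits

H(X|Y) = H(X,Y) - H(Y) = 2.9681 - 1.4644 = 1.5037 bits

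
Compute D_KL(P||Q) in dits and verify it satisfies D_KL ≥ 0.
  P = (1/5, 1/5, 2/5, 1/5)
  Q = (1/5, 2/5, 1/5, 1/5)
0.0602 dits

KL divergence satisfies the Gibbs inequality: D_KL(P||Q) ≥ 0 for all distributions P, Q.

D_KL(P||Q) = Σ p(x) log(p(x)/q(x))
Term by term:
  x=0: 1/5 × log_10[(1/5)/(1/5)] = 0.0000
  x=1: 1/5 × log_10[(1/5)/(2/5)] = -0.0602
  x=2: 2/5 × log_10[(2/5)/(1/5)] = 0.1204
  x=3: 1/5 × log_10[(1/5)/(1/5)] = 0.0000
D_KL(P||Q) = 0.0602 dits

D_KL(P||Q) = 0.0602 ≥ 0 ✓

This non-negativity is a fundamental property: relative entropy cannot be negative because it measures how different Q is from P.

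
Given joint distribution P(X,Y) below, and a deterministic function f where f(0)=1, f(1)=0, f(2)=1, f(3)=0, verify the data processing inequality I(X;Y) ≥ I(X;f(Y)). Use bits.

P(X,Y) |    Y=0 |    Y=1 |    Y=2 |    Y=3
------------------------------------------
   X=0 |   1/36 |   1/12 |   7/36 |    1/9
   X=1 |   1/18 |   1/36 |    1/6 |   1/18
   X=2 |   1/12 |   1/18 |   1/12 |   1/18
I(X;Y) = 0.0735, I(X;f(Y)) = 0.0207, inequality holds: 0.0735 ≥ 0.0207

Data Processing Inequality: For any Markov chain X → Y → Z, we have I(X;Y) ≥ I(X;Z).

Here Z = f(Y) is a deterministic function of Y, forming X → Y → Z.

Original I(X;Y) = 0.0735 bits

After applying f:
P(X,Z) where Z=f(Y):
- P(X,Z=0) = P(X,Y=1) + P(X,Y=3)
- P(X,Z=1) = P(X,Y=0) + P(X,Y=2)

I(X;Z) = I(X;f(Y)) = 0.0207 bits

Verification: 0.0735 ≥ 0.0207 ✓

Information cannot be created by processing; the function f can only lose information about X.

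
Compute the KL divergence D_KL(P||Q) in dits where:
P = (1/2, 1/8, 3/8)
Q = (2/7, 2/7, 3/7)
0.0549 dits

KL divergence: D_KL(P||Q) = Σ p(x) log(p(x)/q(x))

Computing term by term:
  x=0: 1/2 × log_10[(1/2)/(2/7)] = 1/2 × 0.2430 = 0.1215
  x=1: 1/8 × log_10[(1/8)/(2/7)] = 1/8 × -0.3590 = -0.0449
  x=2: 3/8 × log_10[(3/8)/(3/7)] = 3/8 × -0.0580 = -0.0217

D_KL(P||Q) = 0.0549 dits

Note: KL divergence is always non-negative and equals 0 iff P = Q.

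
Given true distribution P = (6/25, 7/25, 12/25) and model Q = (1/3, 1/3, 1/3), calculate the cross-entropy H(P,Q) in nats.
1.0986 nats

Cross-entropy: H(P,Q) = -Σ p(x) log q(x)

Alternatively: H(P,Q) = H(P) + D_KL(P||Q)
H(P) = 1.0512 nats
D_KL(P||Q) = 0.0474 nats

H(P,Q) = 1.0512 + 0.0474 = 1.0986 nats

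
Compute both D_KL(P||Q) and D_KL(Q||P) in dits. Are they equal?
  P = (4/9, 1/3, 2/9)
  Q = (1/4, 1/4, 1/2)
D_KL(P||Q) = 0.0744, D_KL(Q||P) = 0.0824

KL divergence is not symmetric: D_KL(P||Q) ≠ D_KL(Q||P) in general.

D_KL(P||Q) = 0.0744 dits
D_KL(Q||P) = 0.0824 dits

No, they are not equal!

This asymmetry is why KL divergence is not a true distance metric.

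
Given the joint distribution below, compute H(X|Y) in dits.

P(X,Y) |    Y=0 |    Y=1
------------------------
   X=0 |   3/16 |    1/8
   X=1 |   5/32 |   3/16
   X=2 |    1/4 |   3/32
0.4650 dits

Using the chain rule: H(X|Y) = H(X,Y) - H(Y)

First, compute H(X,Y) = 0.7584 dits

Marginal P(Y) = (19/32, 13/32)
H(Y) = 0.2934 dits

H(X|Y) = H(X,Y) - H(Y) = 0.7584 - 0.2934 = 0.4650 dits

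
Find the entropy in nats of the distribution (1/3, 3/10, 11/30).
1.0953 nats

Shannon entropy is H(X) = -Σ p(x) log p(x).

For P = (1/3, 3/10, 11/30):
H = -1/3 × log_e(1/3) -3/10 × log_e(3/10) -11/30 × log_e(11/30)
H = 1.0953 nats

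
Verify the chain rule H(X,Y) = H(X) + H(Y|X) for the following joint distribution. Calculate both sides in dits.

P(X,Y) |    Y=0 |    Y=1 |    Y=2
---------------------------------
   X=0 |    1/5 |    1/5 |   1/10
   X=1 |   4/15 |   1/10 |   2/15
H(X,Y) = 0.7493, H(X) = 0.3010, H(Y|X) = 0.4483 (all in dits)

Chain rule: H(X,Y) = H(X) + H(Y|X)

Left side — joint entropy directly:
H(X,Y) = -Σ p(x,y) log p(x,y) = 0.7493 dits

Right side — compute H(Y|X) from the conditional distributions:
P(X) = (1/2, 1/2), so H(X) = 0.3010 dits
H(Y|X) = Σ_x P(X=x) · H(Y|X=x):
  P(Y|X=0) = (2/5, 2/5, 1/5), H(Y|X=0) = 0.4581, weight P(X=0) = 1/2
  P(Y|X=1) = (8/15, 1/5, 4/15), H(Y|X=1) = 0.4385, weight P(X=1) = 1/2
H(Y|X) = 0.4483 dits

H(X) + H(Y|X) = 0.3010 + 0.4483 = 0.7493 dits

Both sides equal 0.7493 dits. ✓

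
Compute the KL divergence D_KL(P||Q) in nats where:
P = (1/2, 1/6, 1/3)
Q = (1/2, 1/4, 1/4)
0.0283 nats

KL divergence: D_KL(P||Q) = Σ p(x) log(p(x)/q(x))

Computing term by term:
  x=0: 1/2 × log_e[(1/2)/(1/2)] = 1/2 × 0.0000 = 0.0000
  x=1: 1/6 × log_e[(1/6)/(1/4)] = 1/6 × -0.4055 = -0.0676
  x=2: 1/3 × log_e[(1/3)/(1/4)] = 1/3 × 0.2877 = 0.0959

D_KL(P||Q) = 0.0283 nats

Note: KL divergence is always non-negative and equals 0 iff P = Q.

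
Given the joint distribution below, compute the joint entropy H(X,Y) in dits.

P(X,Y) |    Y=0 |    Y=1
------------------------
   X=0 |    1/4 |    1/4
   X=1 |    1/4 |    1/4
0.6021 dits

Joint entropy is H(X,Y) = -Σ_{x,y} p(x,y) log p(x,y).

Summing over all non-zero entries:
H(X,Y) = -[1/4·log_10(1/4) + 1/4·log_10(1/4) + 1/4·log_10(1/4) + 1/4·log_10(1/4)]
H(X,Y) = 0.6021 dits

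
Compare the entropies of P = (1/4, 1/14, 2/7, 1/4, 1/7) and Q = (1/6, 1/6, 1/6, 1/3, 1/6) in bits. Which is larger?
Q

Computing entropies in bits:
H(P) = 2.1894
H(Q) = 2.2516

Distribution Q has higher entropy.

Intuition: The distribution closer to uniform (more spread out) has higher entropy.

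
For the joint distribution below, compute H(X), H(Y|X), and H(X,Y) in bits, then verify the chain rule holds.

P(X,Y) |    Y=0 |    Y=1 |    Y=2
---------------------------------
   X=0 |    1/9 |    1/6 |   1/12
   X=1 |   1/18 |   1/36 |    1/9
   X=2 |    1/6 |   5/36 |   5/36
H(X,Y) = 3.0312, H(X) = 1.5100, H(Y|X) = 1.5212 (all in bits)

Chain rule: H(X,Y) = H(X) + H(Y|X)

Left side — joint entropy directly:
H(X,Y) = -Σ p(x,y) log p(x,y) = 3.0312 bits

Right side — compute H(Y|X) from the conditional distributions:
P(X) = (13/36, 7/36, 4/9), so H(X) = 1.5100 bits
H(Y|X) = Σ_x P(X=x) · H(Y|X=x):
  P(Y|X=0) = (4/13, 6/13, 3/13), H(Y|X=0) = 1.5262, weight P(X=0) = 13/36
  P(Y|X=1) = (2/7, 1/7, 4/7), H(Y|X=1) = 1.3788, weight P(X=1) = 7/36
  P(Y|X=2) = (3/8, 5/16, 5/16), H(Y|X=2) = 1.5794, weight P(X=2) = 4/9
H(Y|X) = 1.5212 bits

H(X) + H(Y|X) = 1.5100 + 1.5212 = 3.0312 bits

Both sides equal 3.0312 bits. ✓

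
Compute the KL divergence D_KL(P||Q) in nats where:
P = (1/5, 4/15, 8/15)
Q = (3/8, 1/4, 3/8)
0.0793 nats

KL divergence: D_KL(P||Q) = Σ p(x) log(p(x)/q(x))

Computing term by term:
  x=0: 1/5 × log_e[(1/5)/(3/8)] = 1/5 × -0.6286 = -0.1257
  x=1: 4/15 × log_e[(4/15)/(1/4)] = 4/15 × 0.0645 = 0.0172
  x=2: 8/15 × log_e[(8/15)/(3/8)] = 8/15 × 0.3522 = 0.1879

D_KL(P||Q) = 0.0793 nats

Note: KL divergence is always non-negative and equals 0 iff P = Q.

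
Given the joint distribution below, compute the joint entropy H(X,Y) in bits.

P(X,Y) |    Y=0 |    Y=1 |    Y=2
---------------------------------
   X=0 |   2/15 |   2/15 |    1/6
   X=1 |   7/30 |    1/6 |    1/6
2.5575 bits

Joint entropy is H(X,Y) = -Σ_{x,y} p(x,y) log p(x,y).

Summing over all non-zero entries:
H(X,Y) = -[2/15·log_2(2/15) + 2/15·log_2(2/15) + 1/6·log_2(1/6) + 7/30·log_2(7/30) + 1/6·log_2(1/6) + 1/6·log_2(1/6)]
H(X,Y) = 2.5575 bits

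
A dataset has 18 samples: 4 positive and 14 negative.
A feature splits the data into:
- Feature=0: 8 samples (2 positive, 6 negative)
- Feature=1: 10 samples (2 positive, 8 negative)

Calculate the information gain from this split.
0.0026 bits

Information Gain = H(Y) - H(Y|Feature)

Before split:
P(positive) = 4/18 = 0.2222
H(Y) = 0.7642 bits

After split:
Feature=0: H = 0.8113 bits (weight = 8/18)
Feature=1: H = 0.7219 bits (weight = 10/18)
H(Y|Feature) = (8/18)×0.8113 + (10/18)×0.7219 = 0.7616 bits

Information Gain = 0.7642 - 0.7616 = 0.0026 bits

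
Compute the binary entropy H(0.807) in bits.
0.7077 bits

The binary entropy function is:
H(p) = -p log(p) - (1-p) log(1-p)

H(0.807) = -0.807 × log_2(0.807) - 0.193 × log_2(0.193)
H(0.807) = 0.7077 bits

Note: Binary entropy is maximized at p=0.5 (H=1 bit) and minimized at p=0 or p=1 (H=0).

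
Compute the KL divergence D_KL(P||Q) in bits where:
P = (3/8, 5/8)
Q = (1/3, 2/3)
0.0055 bits

KL divergence: D_KL(P||Q) = Σ p(x) log(p(x)/q(x))

Computing term by term:
  x=0: 3/8 × log_2[(3/8)/(1/3)] = 3/8 × 0.1699 = 0.0637
  x=1: 5/8 × log_2[(5/8)/(2/3)] = 5/8 × -0.0931 = -0.0582

D_KL(P||Q) = 0.0055 bits

Note: KL divergence is always non-negative and equals 0 iff P = Q.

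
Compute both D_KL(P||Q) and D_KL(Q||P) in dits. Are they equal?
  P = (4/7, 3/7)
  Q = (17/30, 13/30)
D_KL(P||Q) = 0.0000, D_KL(Q||P) = 0.0000

KL divergence is not symmetric: D_KL(P||Q) ≠ D_KL(Q||P) in general.

D_KL(P||Q) = 0.0000 dits
D_KL(Q||P) = 0.0000 dits

In this case they happen to be equal (to 4 decimal places).

This asymmetry is why KL divergence is not a true distance metric.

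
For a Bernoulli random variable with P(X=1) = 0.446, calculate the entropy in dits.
0.2985 dits

The binary entropy function is:
H(p) = -p log(p) - (1-p) log(1-p)

H(0.446) = -0.446 × log_10(0.446) - 0.554 × log_10(0.554)
H(0.446) = 0.2985 dits

Note: Binary entropy is maximized at p=0.5 (H=1 bit) and minimized at p=0 or p=1 (H=0).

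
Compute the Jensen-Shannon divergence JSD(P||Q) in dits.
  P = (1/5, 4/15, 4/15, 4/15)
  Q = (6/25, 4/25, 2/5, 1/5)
0.0073 dits

Jensen-Shannon divergence is:
JSD(P||Q) = 0.5 × D_KL(P||M) + 0.5 × D_KL(Q||M)
where M = 0.5 × (P + Q) is the mixture distribution.

M = 0.5 × (1/5, 4/15, 4/15, 4/15) + 0.5 × (6/25, 4/25, 2/5, 1/5) = (0.22, 0.213333, 1/3, 7/30)

D_KL(P||M) = 0.0072 dits
D_KL(Q||M) = 0.0074 dits

JSD(P||Q) = 0.5 × 0.0072 + 0.5 × 0.0074 = 0.0073 dits

Unlike KL divergence, JSD is symmetric and bounded: 0 ≤ JSD ≤ log(2).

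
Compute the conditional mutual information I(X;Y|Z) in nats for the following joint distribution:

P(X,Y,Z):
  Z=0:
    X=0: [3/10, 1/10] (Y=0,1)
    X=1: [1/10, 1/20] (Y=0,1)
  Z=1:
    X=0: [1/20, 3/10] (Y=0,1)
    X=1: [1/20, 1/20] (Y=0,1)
0.0274 nats

Conditional mutual information: I(X;Y|Z) = H(X|Z) + H(Y|Z) - H(X,Y|Z)

H(Z) = 0.6881
H(X,Z) = 1.2488 → H(X|Z) = 0.5606
H(Y,Z) = 1.2488 → H(Y|Z) = 0.5606
H(X,Y,Z) = 1.7820 → H(X,Y|Z) = 1.0939

I(X;Y|Z) = 0.5606 + 0.5606 - 1.0939 = 0.0274 nats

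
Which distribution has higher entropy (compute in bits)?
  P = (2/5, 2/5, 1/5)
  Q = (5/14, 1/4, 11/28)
Q

Computing entropies in bits:
H(P) = 1.5219
H(Q) = 1.5601

Distribution Q has higher entropy.

Intuition: The distribution closer to uniform (more spread out) has higher entropy.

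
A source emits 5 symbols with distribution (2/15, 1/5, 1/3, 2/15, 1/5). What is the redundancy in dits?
0.0270 dits

Redundancy measures how far a source is from maximum entropy:
R = H_max - H(X)

Maximum entropy for 5 symbols: H_max = log_10(5) = 0.6990 dits
Actual entropy: H(X) = 0.6720 dits
Redundancy: R = 0.6990 - 0.6720 = 0.0270 dits

This redundancy represents potential for compression: the source could be compressed by 0.0270 dits per symbol.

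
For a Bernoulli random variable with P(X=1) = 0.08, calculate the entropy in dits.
0.1211 dits

The binary entropy function is:
H(p) = -p log(p) - (1-p) log(1-p)

H(0.08) = -0.08 × log_10(0.08) - 0.92 × log_10(0.92)
H(0.08) = 0.1211 dits

Note: Binary entropy is maximized at p=0.5 (H=1 bit) and minimized at p=0 or p=1 (H=0).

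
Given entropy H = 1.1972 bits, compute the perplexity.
2.2929

Perplexity is 2^H (or exp(H) for natural log).

H = 1.1972 bits
Perplexity = 2^1.1972 = 2.2929

Interpretation: The model's uncertainty is equivalent to choosing uniformly among 2.3 options.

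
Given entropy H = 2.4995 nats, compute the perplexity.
12.1764

Perplexity is e^H (or exp(H) for natural log).

H = 2.4995 nats
Perplexity = e^2.4995 = 12.1764

Interpretation: The model's uncertainty is equivalent to choosing uniformly among 12.2 options.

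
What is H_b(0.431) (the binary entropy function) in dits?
0.2969 dits

The binary entropy function is:
H(p) = -p log(p) - (1-p) log(1-p)

H(0.431) = -0.431 × log_10(0.431) - 0.569 × log_10(0.569)
H(0.431) = 0.2969 dits

Note: Binary entropy is maximized at p=0.5 (H=1 bit) and minimized at p=0 or p=1 (H=0).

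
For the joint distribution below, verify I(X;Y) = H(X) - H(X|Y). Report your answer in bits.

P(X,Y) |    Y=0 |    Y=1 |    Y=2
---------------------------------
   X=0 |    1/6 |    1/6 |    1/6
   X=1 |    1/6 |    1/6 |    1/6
I(X;Y) = 0.0000 bits

Mutual information has multiple equivalent forms:
- I(X;Y) = H(X) - H(X|Y)
- I(X;Y) = H(Y) - H(Y|X)
- I(X;Y) = H(X) + H(Y) - H(X,Y)

Computing all quantities:
H(X) = 1.0000, H(Y) = 1.5850, H(X,Y) = 2.5850
H(X|Y) = 1.0000, H(Y|X) = 1.5850

Verification:
H(X) - H(X|Y) = 1.0000 - 1.0000 = 0.0000
H(Y) - H(Y|X) = 1.5850 - 1.5850 = 0.0000
H(X) + H(Y) - H(X,Y) = 1.0000 + 1.5850 - 2.5850 = 0.0000

All forms give I(X;Y) = 0.0000 bits. ✓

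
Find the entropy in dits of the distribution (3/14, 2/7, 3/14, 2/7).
0.5976 dits

Shannon entropy is H(X) = -Σ p(x) log p(x).

For P = (3/14, 2/7, 3/14, 2/7):
H = -3/14 × log_10(3/14) -2/7 × log_10(2/7) -3/14 × log_10(3/14) -2/7 × log_10(2/7)
H = 0.5976 dits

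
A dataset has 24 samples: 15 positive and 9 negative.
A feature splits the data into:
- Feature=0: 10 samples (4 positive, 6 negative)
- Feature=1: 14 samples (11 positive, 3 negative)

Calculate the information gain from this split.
0.1126 bits

Information Gain = H(Y) - H(Y|Feature)

Before split:
P(positive) = 15/24 = 0.6250
H(Y) = 0.9544 bits

After split:
Feature=0: H = 0.9710 bits (weight = 10/24)
Feature=1: H = 0.7496 bits (weight = 14/24)
H(Y|Feature) = (10/24)×0.9710 + (14/24)×0.7496 = 0.8418 bits

Information Gain = 0.9544 - 0.8418 = 0.1126 bits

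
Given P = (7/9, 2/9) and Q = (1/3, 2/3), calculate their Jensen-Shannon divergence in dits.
0.0451 dits

Jensen-Shannon divergence is:
JSD(P||Q) = 0.5 × D_KL(P||M) + 0.5 × D_KL(Q||M)
where M = 0.5 × (P + Q) is the mixture distribution.

M = 0.5 × (7/9, 2/9) + 0.5 × (1/3, 2/3) = (5/9, 4/9)

D_KL(P||M) = 0.0468 dits
D_KL(Q||M) = 0.0434 dits

JSD(P||Q) = 0.5 × 0.0468 + 0.5 × 0.0434 = 0.0451 dits

Unlike KL divergence, JSD is symmetric and bounded: 0 ≤ JSD ≤ log(2).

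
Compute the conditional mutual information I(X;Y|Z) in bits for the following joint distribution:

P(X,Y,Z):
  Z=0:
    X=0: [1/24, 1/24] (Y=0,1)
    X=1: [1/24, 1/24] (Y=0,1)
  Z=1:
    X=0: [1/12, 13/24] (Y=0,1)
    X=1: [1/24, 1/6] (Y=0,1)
0.0037 bits

Conditional mutual information: I(X;Y|Z) = H(X|Z) + H(Y|Z) - H(X,Y|Z)

H(Z) = 0.6500
H(X,Z) = 1.4928 → H(X|Z) = 0.8427
H(Y,Z) = 1.3249 → H(Y|Z) = 0.6749
H(X,Y,Z) = 2.1639 → H(X,Y|Z) = 1.5139

I(X;Y|Z) = 0.8427 + 0.6749 - 1.5139 = 0.0037 bits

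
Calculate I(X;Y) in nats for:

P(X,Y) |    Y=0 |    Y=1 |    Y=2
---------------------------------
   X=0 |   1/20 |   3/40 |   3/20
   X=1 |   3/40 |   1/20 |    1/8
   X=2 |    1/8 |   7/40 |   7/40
0.0197 nats

Mutual information: I(X;Y) = H(X) + H(Y) - H(X,Y)

Marginals:
P(X) = (11/40, 1/4, 19/40), H(X) = 1.0552 nats
P(Y) = (1/4, 3/10, 9/20), H(Y) = 1.0671 nats

Joint entropy: H(X,Y) = 2.1026 nats

I(X;Y) = 1.0552 + 1.0671 - 2.1026 = 0.0197 nats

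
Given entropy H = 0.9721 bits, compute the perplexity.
1.9617

Perplexity is 2^H (or exp(H) for natural log).

H = 0.9721 bits
Perplexity = 2^0.9721 = 1.9617

Interpretation: The model's uncertainty is equivalent to choosing uniformly among 2.0 options.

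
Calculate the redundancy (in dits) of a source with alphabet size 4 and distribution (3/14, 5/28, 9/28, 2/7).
0.0112 dits

Redundancy measures how far a source is from maximum entropy:
R = H_max - H(X)

Maximum entropy for 4 symbols: H_max = log_10(4) = 0.6021 dits
Actual entropy: H(X) = 0.5908 dits
Redundancy: R = 0.6021 - 0.5908 = 0.0112 dits

This redundancy represents potential for compression: the source could be compressed by 0.0112 dits per symbol.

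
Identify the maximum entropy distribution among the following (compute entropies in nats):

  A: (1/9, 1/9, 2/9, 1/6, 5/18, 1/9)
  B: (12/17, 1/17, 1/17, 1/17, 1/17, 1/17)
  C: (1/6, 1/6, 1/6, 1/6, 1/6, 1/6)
C

For a discrete distribution over n outcomes, entropy is maximized by the uniform distribution.

Computing entropies:
H(A) = 1.7211 nats
H(B) = 1.0792 nats
H(C) = 1.7918 nats

The uniform distribution (where all probabilities equal 1/6) achieves the maximum entropy of log_e(6) = 1.7918 nats.

Distribution C has the highest entropy.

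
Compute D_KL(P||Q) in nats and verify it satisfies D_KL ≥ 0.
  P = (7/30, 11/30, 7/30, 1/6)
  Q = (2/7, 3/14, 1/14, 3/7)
0.2685 nats

KL divergence satisfies the Gibbs inequality: D_KL(P||Q) ≥ 0 for all distributions P, Q.

D_KL(P||Q) = Σ p(x) log(p(x)/q(x))
Term by term:
  x=0: 7/30 × log_e[(7/30)/(2/7)] = -0.0473
  x=1: 11/30 × log_e[(11/30)/(3/14)] = 0.1970
  x=2: 7/30 × log_e[(7/30)/(1/14)] = 0.2762
  x=3: 1/6 × log_e[(1/6)/(3/7)] = -0.1574
D_KL(P||Q) = 0.2685 nats

D_KL(P||Q) = 0.2685 ≥ 0 ✓

This non-negativity is a fundamental property: relative entropy cannot be negative because it measures how different Q is from P.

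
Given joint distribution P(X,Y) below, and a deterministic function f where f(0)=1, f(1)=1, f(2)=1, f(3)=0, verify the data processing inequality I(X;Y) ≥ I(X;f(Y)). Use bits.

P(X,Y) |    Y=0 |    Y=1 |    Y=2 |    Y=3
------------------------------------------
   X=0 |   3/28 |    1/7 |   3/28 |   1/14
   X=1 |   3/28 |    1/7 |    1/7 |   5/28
I(X;Y) = 0.0231, I(X;f(Y)) = 0.0207, inequality holds: 0.0231 ≥ 0.0207

Data Processing Inequality: For any Markov chain X → Y → Z, we have I(X;Y) ≥ I(X;Z).

Here Z = f(Y) is a deterministic function of Y, forming X → Y → Z.

Original I(X;Y) = 0.0231 bits

After applying f:
P(X,Z) where Z=f(Y):
- P(X,Z=0) = P(X,Y=3)
- P(X,Z=1) = P(X,Y=0) + P(X,Y=1) + P(X,Y=2)

I(X;Z) = I(X;f(Y)) = 0.0207 bits

Verification: 0.0231 ≥ 0.0207 ✓

Information cannot be created by processing; the function f can only lose information about X.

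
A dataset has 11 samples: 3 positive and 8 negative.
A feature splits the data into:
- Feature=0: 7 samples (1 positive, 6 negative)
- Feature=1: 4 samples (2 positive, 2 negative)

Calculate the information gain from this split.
0.1052 bits

Information Gain = H(Y) - H(Y|Feature)

Before split:
P(positive) = 3/11 = 0.2727
H(Y) = 0.8454 bits

After split:
Feature=0: H = 0.5917 bits (weight = 7/11)
Feature=1: H = 1.0000 bits (weight = 4/11)
H(Y|Feature) = (7/11)×0.5917 + (4/11)×1.0000 = 0.7402 bits

Information Gain = 0.8454 - 0.7402 = 0.1052 bits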